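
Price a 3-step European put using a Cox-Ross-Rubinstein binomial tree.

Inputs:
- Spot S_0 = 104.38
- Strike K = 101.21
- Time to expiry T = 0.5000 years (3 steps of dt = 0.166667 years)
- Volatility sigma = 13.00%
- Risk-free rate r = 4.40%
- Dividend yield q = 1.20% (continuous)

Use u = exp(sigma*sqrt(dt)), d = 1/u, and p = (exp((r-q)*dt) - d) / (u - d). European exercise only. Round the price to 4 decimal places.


dt = T/N = 0.166667
u = exp(sigma*sqrt(dt)) = 1.054506; d = 1/u = 0.948311
p = (exp((r-q)*dt) - d) / (u - d) = 0.537092
Discount per step: exp(-r*dt) = 0.992693
Stock lattice S(k, i) with i counting down-moves:
  k=0: S(0,0) = 104.3800
  k=1: S(1,0) = 110.0693; S(1,1) = 98.9848
  k=2: S(2,0) = 116.0687; S(2,1) = 104.3800; S(2,2) = 93.8684
  k=3: S(3,0) = 122.3952; S(3,1) = 110.0693; S(3,2) = 98.9848; S(3,3) = 89.0165
Terminal payoffs V(N, i) = max(K - S_T, 0):
  V(3,0) = 0.000000; V(3,1) = 0.000000; V(3,2) = 2.225249; V(3,3) = 12.193544
Backward induction: V(k, i) = exp(-r*dt) * [p * V(k+1, i) + (1-p) * V(k+1, i+1)].
  V(2,0) = exp(-r*dt) * [p*0.000000 + (1-p)*0.000000] = 0.000000
  V(2,1) = exp(-r*dt) * [p*0.000000 + (1-p)*2.225249] = 1.022560
  V(2,2) = exp(-r*dt) * [p*2.225249 + (1-p)*12.193544] = 6.789683
  V(1,0) = exp(-r*dt) * [p*0.000000 + (1-p)*1.022560] = 0.469893
  V(1,1) = exp(-r*dt) * [p*1.022560 + (1-p)*6.789683] = 3.665233
  V(0,0) = exp(-r*dt) * [p*0.469893 + (1-p)*3.665233] = 1.934802

Answer: Price = V(0,0) = 1.9348


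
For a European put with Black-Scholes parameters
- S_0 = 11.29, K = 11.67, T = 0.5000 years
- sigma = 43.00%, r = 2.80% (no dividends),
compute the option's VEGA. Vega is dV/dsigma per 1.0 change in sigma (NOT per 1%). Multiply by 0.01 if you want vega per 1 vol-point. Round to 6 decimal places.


Answer: Vega = 3.172206

Derivation:
d1 = 0.0891971853; d2 = -0.2148587306
phi(d1) = 0.3973584130; exp(-qT) = 1.0000000000; exp(-rT) = 0.9860975443
Vega = S * exp(-qT) * phi(d1) * sqrt(T) = 11.2900 * 1.0000000000 * 0.3973584130 * 0.7071067812 = 3.172206


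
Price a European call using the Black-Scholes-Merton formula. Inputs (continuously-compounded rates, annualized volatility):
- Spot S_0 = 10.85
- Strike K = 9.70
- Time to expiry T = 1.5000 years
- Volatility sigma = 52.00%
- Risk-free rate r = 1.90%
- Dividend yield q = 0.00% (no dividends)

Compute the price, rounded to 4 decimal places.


d1 = (ln(S/K) + (r - q + 0.5*sigma^2) * T) / (sigma * sqrt(T)) = 0.53910630
d2 = d1 - sigma * sqrt(T) = -0.09776103
exp(-rT) = 0.97190229; exp(-qT) = 1.00000000
C = S_0 * exp(-qT) * N(d1) - K * exp(-rT) * N(d2)
N(d1) = 0.70509325; N(d2) = 0.46106103
C = 10.8500 * 1.00000000 * 0.70509325 - 9.7000 * 0.97190229 * 0.46106103 = 3.3036

Answer: Price = 3.3036


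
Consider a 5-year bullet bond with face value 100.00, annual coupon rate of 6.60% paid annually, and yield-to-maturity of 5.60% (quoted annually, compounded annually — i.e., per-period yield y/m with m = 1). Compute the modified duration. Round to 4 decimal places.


Answer: Modified duration = 4.1965

Derivation:
Coupon per period c = face * coupon_rate / m = 6.600000
Periods per year m = 1; per-period yield y/m = 0.056000
Number of cashflows N = 5
Cashflows (t years, CF_t, discount factor 1/(1+y/m)^(m*t), PV):
  t = 1.0000: CF_t = 6.600000, DF = 0.946970, PV = 6.250000
  t = 2.0000: CF_t = 6.600000, DF = 0.896752, PV = 5.918561
  t = 3.0000: CF_t = 6.600000, DF = 0.849197, PV = 5.604698
  t = 4.0000: CF_t = 6.600000, DF = 0.804163, PV = 5.307479
  t = 5.0000: CF_t = 106.600000, DF = 0.761518, PV = 81.177863
Price P = sum_t PV_t = 104.258600
First compute Macaulay numerator sum_t t * PV_t:
  t * PV_t at t = 1.0000: 6.250000
  t * PV_t at t = 2.0000: 11.837121
  t * PV_t at t = 3.0000: 16.814093
  t * PV_t at t = 4.0000: 21.229915
  t * PV_t at t = 5.0000: 405.889314
Macaulay duration D = 462.020443 / 104.258600 = 4.431485
Modified duration = D / (1 + y/m) = 4.431485 / (1 + 0.056000) = 4.196482


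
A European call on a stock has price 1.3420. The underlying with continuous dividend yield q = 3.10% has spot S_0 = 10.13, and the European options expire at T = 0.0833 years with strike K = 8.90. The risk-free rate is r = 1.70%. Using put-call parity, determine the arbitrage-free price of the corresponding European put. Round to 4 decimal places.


Answer: Put price = 0.1255

Derivation:
Put-call parity: C - P = S_0 * exp(-qT) - K * exp(-rT).
S_0 * exp(-qT) = 10.1300 * 0.99742103 = 10.10387505
K * exp(-rT) = 8.9000 * 0.99858490 = 8.88740563
P = C - S*exp(-qT) + K*exp(-rT)
P = 1.3420 - 10.10387505 + 8.88740563 = 0.1255


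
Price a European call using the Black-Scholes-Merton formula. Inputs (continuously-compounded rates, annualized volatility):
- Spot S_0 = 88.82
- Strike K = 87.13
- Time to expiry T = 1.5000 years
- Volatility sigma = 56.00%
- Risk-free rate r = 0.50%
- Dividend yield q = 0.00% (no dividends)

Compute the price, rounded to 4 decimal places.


Answer: Price = 24.7082

Derivation:
d1 = (ln(S/K) + (r - q + 0.5*sigma^2) * T) / (sigma * sqrt(T)) = 0.38187340
d2 = d1 - sigma * sqrt(T) = -0.30398373
exp(-rT) = 0.99252805; exp(-qT) = 1.00000000
C = S_0 * exp(-qT) * N(d1) - K * exp(-rT) * N(d2)
N(d1) = 0.64872236; N(d2) = 0.38057014
C = 88.8200 * 1.00000000 * 0.64872236 - 87.1300 * 0.99252805 * 0.38057014 = 24.7082


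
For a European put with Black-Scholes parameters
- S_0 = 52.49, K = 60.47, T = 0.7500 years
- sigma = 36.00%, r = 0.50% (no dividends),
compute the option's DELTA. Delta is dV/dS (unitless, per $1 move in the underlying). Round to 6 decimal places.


d1 = -0.2860279805; d2 = -0.5977971258
phi(d1) = 0.3829524167; exp(-qT) = 1.0000000000; exp(-rT) = 0.9962570225
N(-d1) = 0.6125716545
Delta = -exp(-qT) * N(-d1) = -1.0000000000 * 0.6125716545 = -0.612572

Answer: Delta = -0.612572


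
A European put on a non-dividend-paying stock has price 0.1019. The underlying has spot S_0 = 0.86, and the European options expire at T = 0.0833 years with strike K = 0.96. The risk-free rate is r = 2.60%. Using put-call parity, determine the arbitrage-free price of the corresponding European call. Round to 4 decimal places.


Put-call parity: C - P = S_0 * exp(-qT) - K * exp(-rT).
S_0 * exp(-qT) = 0.8600 * 1.00000000 = 0.86000000
K * exp(-rT) = 0.9600 * 0.99783654 = 0.95792308
C = P + S*exp(-qT) - K*exp(-rT)
C = 0.1019 + 0.86000000 - 0.95792308 = 0.0040

Answer: Call price = 0.0040


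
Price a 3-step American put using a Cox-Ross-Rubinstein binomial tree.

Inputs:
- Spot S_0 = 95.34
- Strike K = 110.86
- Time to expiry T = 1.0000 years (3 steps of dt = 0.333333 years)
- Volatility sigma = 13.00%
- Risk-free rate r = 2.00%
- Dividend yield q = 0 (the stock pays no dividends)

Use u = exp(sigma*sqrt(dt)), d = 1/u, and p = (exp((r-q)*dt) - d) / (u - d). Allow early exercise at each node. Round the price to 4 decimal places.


Answer: Price = V(0,0) = 15.5200

Derivation:
dt = T/N = 0.333333
u = exp(sigma*sqrt(dt)) = 1.077944; d = 1/u = 0.927692
p = (exp((r-q)*dt) - d) / (u - d) = 0.525763
Discount per step: exp(-r*dt) = 0.993356
Stock lattice S(k, i) with i counting down-moves:
  k=0: S(0,0) = 95.3400
  k=1: S(1,0) = 102.7712; S(1,1) = 88.4462
  k=2: S(2,0) = 110.7816; S(2,1) = 95.3400; S(2,2) = 82.0508
  k=3: S(3,0) = 119.4163; S(3,1) = 102.7712; S(3,2) = 88.4462; S(3,3) = 76.1179
Terminal payoffs V(N, i) = max(K - S_T, 0):
  V(3,0) = 0.000000; V(3,1) = 8.088818; V(3,2) = 22.413848; V(3,3) = 34.742146
Backward induction: V(k, i) = exp(-r*dt) * [p * V(k+1, i) + (1-p) * V(k+1, i+1)]; then take max(V_cont, immediate exercise) for American.
  V(2,0) = exp(-r*dt) * [p*0.000000 + (1-p)*8.088818] = 3.810528; exercise = 0.078419; V(2,0) = max -> 3.810528
  V(2,1) = exp(-r*dt) * [p*8.088818 + (1-p)*22.413848] = 14.783391; exercise = 15.520000; V(2,1) = max -> 15.520000
  V(2,2) = exp(-r*dt) * [p*22.413848 + (1-p)*34.742146] = 28.072607; exercise = 28.809215; V(2,2) = max -> 28.809215
  V(1,0) = exp(-r*dt) * [p*3.810528 + (1-p)*15.520000] = 9.301376; exercise = 8.088818; V(1,0) = max -> 9.301376
  V(1,1) = exp(-r*dt) * [p*15.520000 + (1-p)*28.809215] = 21.677239; exercise = 22.413848; V(1,1) = max -> 22.413848
  V(0,0) = exp(-r*dt) * [p*9.301376 + (1-p)*22.413848] = 15.416674; exercise = 15.520000; V(0,0) = max -> 15.520000


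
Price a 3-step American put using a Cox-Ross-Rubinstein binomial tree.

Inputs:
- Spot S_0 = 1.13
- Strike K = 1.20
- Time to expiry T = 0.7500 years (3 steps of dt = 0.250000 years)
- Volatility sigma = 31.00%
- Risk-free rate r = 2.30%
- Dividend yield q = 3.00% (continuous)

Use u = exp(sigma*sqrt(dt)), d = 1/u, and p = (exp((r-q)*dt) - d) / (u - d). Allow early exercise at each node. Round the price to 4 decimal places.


dt = T/N = 0.250000
u = exp(sigma*sqrt(dt)) = 1.167658; d = 1/u = 0.856415
p = (exp((r-q)*dt) - d) / (u - d) = 0.455710
Discount per step: exp(-r*dt) = 0.994266
Stock lattice S(k, i) with i counting down-moves:
  k=0: S(0,0) = 1.1300
  k=1: S(1,0) = 1.3195; S(1,1) = 0.9677
  k=2: S(2,0) = 1.5407; S(2,1) = 1.1300; S(2,2) = 0.8288
  k=3: S(3,0) = 1.7990; S(3,1) = 1.3195; S(3,2) = 0.9677; S(3,3) = 0.7098
Terminal payoffs V(N, i) = max(K - S_T, 0):
  V(3,0) = 0.000000; V(3,1) = 0.000000; V(3,2) = 0.232251; V(3,3) = 0.490207
Backward induction: V(k, i) = exp(-r*dt) * [p * V(k+1, i) + (1-p) * V(k+1, i+1)]; then take max(V_cont, immediate exercise) for American.
  V(2,0) = exp(-r*dt) * [p*0.000000 + (1-p)*0.000000] = 0.000000; exercise = 0.000000; V(2,0) = max -> 0.000000
  V(2,1) = exp(-r*dt) * [p*0.000000 + (1-p)*0.232251] = 0.125687; exercise = 0.070000; V(2,1) = max -> 0.125687
  V(2,2) = exp(-r*dt) * [p*0.232251 + (1-p)*0.490207] = 0.370517; exercise = 0.371205; V(2,2) = max -> 0.371205
  V(1,0) = exp(-r*dt) * [p*0.000000 + (1-p)*0.125687] = 0.068018; exercise = 0.000000; V(1,0) = max -> 0.068018
  V(1,1) = exp(-r*dt) * [p*0.125687 + (1-p)*0.371205] = 0.257833; exercise = 0.232251; V(1,1) = max -> 0.257833
  V(0,0) = exp(-r*dt) * [p*0.068018 + (1-p)*0.257833] = 0.170350; exercise = 0.070000; V(0,0) = max -> 0.170350

Answer: Price = V(0,0) = 0.1704


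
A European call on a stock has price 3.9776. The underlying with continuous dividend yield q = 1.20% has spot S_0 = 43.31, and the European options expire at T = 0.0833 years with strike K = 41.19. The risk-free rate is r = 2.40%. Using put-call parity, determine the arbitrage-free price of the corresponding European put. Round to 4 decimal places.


Answer: Put price = 1.8186

Derivation:
Put-call parity: C - P = S_0 * exp(-qT) - K * exp(-rT).
S_0 * exp(-qT) = 43.3100 * 0.99900090 = 43.26672895
K * exp(-rT) = 41.1900 * 0.99800280 = 41.10773521
P = C - S*exp(-qT) + K*exp(-rT)
P = 3.9776 - 43.26672895 + 41.10773521 = 1.8186


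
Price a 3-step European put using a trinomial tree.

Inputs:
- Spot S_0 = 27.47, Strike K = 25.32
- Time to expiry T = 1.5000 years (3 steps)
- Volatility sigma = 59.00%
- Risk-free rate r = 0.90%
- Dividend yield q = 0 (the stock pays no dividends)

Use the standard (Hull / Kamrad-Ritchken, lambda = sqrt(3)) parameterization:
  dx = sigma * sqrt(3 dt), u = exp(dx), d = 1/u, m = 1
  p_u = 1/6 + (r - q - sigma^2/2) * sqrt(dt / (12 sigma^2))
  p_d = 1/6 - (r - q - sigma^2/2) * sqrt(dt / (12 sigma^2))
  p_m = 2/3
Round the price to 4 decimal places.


Answer: Price = V(0,0) = 5.8292

Derivation:
dt = T/N = 0.500000; dx = sigma*sqrt(3*dt) = 0.722599
u = exp(dx) = 2.059781; d = 1/u = 0.485489
p_u = 0.109564, p_m = 0.666667, p_d = 0.223770
Discount per step: exp(-r*dt) = 0.995510
Stock lattice S(k, j) with j the centered position index:
  k=0: S(0,+0) = 27.4700
  k=1: S(1,-1) = 13.3364; S(1,+0) = 27.4700; S(1,+1) = 56.5822
  k=2: S(2,-2) = 6.4747; S(2,-1) = 13.3364; S(2,+0) = 27.4700; S(2,+1) = 56.5822; S(2,+2) = 116.5469
  k=3: S(3,-3) = 3.1434; S(3,-2) = 6.4747; S(3,-1) = 13.3364; S(3,+0) = 27.4700; S(3,+1) = 56.5822; S(3,+2) = 116.5469; S(3,+3) = 240.0610
Terminal payoffs V(N, j) = max(K - S_T, 0):
  V(3,-3) = 22.176628; V(3,-2) = 18.845344; V(3,-1) = 11.983628; V(3,+0) = 0.000000; V(3,+1) = 0.000000; V(3,+2) = 0.000000; V(3,+3) = 0.000000
Backward induction: V(k, j) = exp(-r*dt) * [p_u * V(k+1, j+1) + p_m * V(k+1, j) + p_d * V(k+1, j-1)]
  V(2,-2) = exp(-r*dt) * [p_u*11.983628 + p_m*18.845344 + p_d*22.176628] = 18.754403
  V(2,-1) = exp(-r*dt) * [p_u*0.000000 + p_m*11.983628 + p_d*18.845344] = 12.151295
  V(2,+0) = exp(-r*dt) * [p_u*0.000000 + p_m*0.000000 + p_d*11.983628] = 2.669531
  V(2,+1) = exp(-r*dt) * [p_u*0.000000 + p_m*0.000000 + p_d*0.000000] = 0.000000
  V(2,+2) = exp(-r*dt) * [p_u*0.000000 + p_m*0.000000 + p_d*0.000000] = 0.000000
  V(1,-1) = exp(-r*dt) * [p_u*2.669531 + p_m*12.151295 + p_d*18.754403] = 12.533484
  V(1,+0) = exp(-r*dt) * [p_u*0.000000 + p_m*2.669531 + p_d*12.151295] = 4.478578
  V(1,+1) = exp(-r*dt) * [p_u*0.000000 + p_m*0.000000 + p_d*2.669531] = 0.594678
  V(0,+0) = exp(-r*dt) * [p_u*0.594678 + p_m*4.478578 + p_d*12.533484] = 5.829195


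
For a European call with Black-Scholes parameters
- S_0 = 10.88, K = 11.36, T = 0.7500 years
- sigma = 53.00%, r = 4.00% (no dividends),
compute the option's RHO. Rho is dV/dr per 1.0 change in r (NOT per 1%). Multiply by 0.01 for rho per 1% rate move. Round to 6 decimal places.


d1 = 0.2007987812; d2 = -0.2581946828
phi(d1) = 0.3909801027; exp(-qT) = 1.0000000000; exp(-rT) = 0.9704455335
N(d2) = 0.3981283307
Rho = K*T*exp(-rT)*N(d2) = 11.3600 * 0.7500 * 0.9704455335 * 0.3981283307 = 3.291803

Answer: Rho = 3.291803


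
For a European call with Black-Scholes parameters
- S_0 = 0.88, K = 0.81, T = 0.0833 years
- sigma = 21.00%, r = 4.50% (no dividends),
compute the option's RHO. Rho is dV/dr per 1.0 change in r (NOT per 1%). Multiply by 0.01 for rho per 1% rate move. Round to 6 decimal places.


d1 = 1.4597167426; d2 = 1.3991070899
phi(d1) = 0.1374733749; exp(-qT) = 1.0000000000; exp(-rT) = 0.9962585169
N(d2) = 0.9191095640
Rho = K*T*exp(-rT)*N(d2) = 0.8100 * 0.0833 * 0.9962585169 * 0.9191095640 = 0.061783

Answer: Rho = 0.061783


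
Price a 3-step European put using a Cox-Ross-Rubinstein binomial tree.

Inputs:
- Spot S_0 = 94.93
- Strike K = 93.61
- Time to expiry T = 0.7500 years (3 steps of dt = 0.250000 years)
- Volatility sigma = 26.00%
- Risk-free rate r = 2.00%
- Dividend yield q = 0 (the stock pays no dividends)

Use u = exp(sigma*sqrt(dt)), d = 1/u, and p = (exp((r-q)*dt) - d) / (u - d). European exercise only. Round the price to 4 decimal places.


Answer: Price = V(0,0) = 7.7918

Derivation:
dt = T/N = 0.250000
u = exp(sigma*sqrt(dt)) = 1.138828; d = 1/u = 0.878095
p = (exp((r-q)*dt) - d) / (u - d) = 0.486770
Discount per step: exp(-r*dt) = 0.995012
Stock lattice S(k, i) with i counting down-moves:
  k=0: S(0,0) = 94.9300
  k=1: S(1,0) = 108.1090; S(1,1) = 83.3576
  k=2: S(2,0) = 123.1176; S(2,1) = 94.9300; S(2,2) = 73.1959
  k=3: S(3,0) = 140.2098; S(3,1) = 108.1090; S(3,2) = 83.3576; S(3,3) = 64.2730
Terminal payoffs V(N, i) = max(K - S_T, 0):
  V(3,0) = 0.000000; V(3,1) = 0.000000; V(3,2) = 10.252401; V(3,3) = 29.336991
Backward induction: V(k, i) = exp(-r*dt) * [p * V(k+1, i) + (1-p) * V(k+1, i+1)].
  V(2,0) = exp(-r*dt) * [p*0.000000 + (1-p)*0.000000] = 0.000000
  V(2,1) = exp(-r*dt) * [p*0.000000 + (1-p)*10.252401] = 5.235592
  V(2,2) = exp(-r*dt) * [p*10.252401 + (1-p)*29.336991] = 19.947191
  V(1,0) = exp(-r*dt) * [p*0.000000 + (1-p)*5.235592] = 2.673659
  V(1,1) = exp(-r*dt) * [p*5.235592 + (1-p)*19.947191] = 12.722249
  V(0,0) = exp(-r*dt) * [p*2.673659 + (1-p)*12.722249] = 7.791836


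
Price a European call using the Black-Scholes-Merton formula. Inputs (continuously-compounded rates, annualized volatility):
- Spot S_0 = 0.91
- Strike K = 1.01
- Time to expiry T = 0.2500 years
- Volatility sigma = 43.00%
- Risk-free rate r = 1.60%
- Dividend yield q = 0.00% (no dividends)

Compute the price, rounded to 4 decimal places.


d1 = (ln(S/K) + (r - q + 0.5*sigma^2) * T) / (sigma * sqrt(T)) = -0.35883028
d2 = d1 - sigma * sqrt(T) = -0.57383028
exp(-rT) = 0.99600799; exp(-qT) = 1.00000000
C = S_0 * exp(-qT) * N(d1) - K * exp(-rT) * N(d2)
N(d1) = 0.35986103; N(d2) = 0.28304133
C = 0.9100 * 1.00000000 * 0.35986103 - 1.0100 * 0.99600799 * 0.28304133 = 0.0427

Answer: Price = 0.0427


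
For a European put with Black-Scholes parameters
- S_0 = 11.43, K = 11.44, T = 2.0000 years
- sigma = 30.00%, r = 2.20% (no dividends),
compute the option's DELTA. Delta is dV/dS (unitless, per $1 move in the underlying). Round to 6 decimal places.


Answer: Delta = -0.376844

Derivation:
d1 = 0.3137797935; d2 = -0.1104842752
phi(d1) = 0.3797783778; exp(-qT) = 1.0000000000; exp(-rT) = 0.9569539575
N(-d1) = 0.3768441462
Delta = -exp(-qT) * N(-d1) = -1.0000000000 * 0.3768441462 = -0.376844


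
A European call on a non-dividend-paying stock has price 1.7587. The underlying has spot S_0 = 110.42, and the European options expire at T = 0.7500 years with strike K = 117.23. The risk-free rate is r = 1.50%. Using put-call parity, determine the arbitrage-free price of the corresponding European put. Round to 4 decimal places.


Answer: Put price = 7.2573

Derivation:
Put-call parity: C - P = S_0 * exp(-qT) - K * exp(-rT).
S_0 * exp(-qT) = 110.4200 * 1.00000000 = 110.42000000
K * exp(-rT) = 117.2300 * 0.98881304 = 115.91855322
P = C - S*exp(-qT) + K*exp(-rT)
P = 1.7587 - 110.42000000 + 115.91855322 = 7.2573


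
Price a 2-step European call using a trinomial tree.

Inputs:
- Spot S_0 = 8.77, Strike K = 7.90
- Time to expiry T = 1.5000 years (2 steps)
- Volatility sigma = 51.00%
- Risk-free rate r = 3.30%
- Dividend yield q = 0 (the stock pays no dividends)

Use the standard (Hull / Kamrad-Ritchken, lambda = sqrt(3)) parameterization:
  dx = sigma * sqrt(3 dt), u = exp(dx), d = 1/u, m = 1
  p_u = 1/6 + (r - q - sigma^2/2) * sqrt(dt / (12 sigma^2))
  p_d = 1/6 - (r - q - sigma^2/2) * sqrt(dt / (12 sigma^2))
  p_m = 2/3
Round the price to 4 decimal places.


Answer: Price = V(0,0) = 2.5046

Derivation:
dt = T/N = 0.750000; dx = sigma*sqrt(3*dt) = 0.765000
u = exp(dx) = 2.148994; d = 1/u = 0.465334
p_u = 0.119093, p_m = 0.666667, p_d = 0.214240
Discount per step: exp(-r*dt) = 0.975554
Stock lattice S(k, j) with j the centered position index:
  k=0: S(0,+0) = 8.7700
  k=1: S(1,-1) = 4.0810; S(1,+0) = 8.7700; S(1,+1) = 18.8467
  k=2: S(2,-2) = 1.8990; S(2,-1) = 4.0810; S(2,+0) = 8.7700; S(2,+1) = 18.8467; S(2,+2) = 40.5014
Terminal payoffs V(N, j) = max(S_T - K, 0):
  V(2,-2) = 0.000000; V(2,-1) = 0.000000; V(2,+0) = 0.870000; V(2,+1) = 10.946681; V(2,+2) = 32.601411
Backward induction: V(k, j) = exp(-r*dt) * [p_u * V(k+1, j+1) + p_m * V(k+1, j) + p_d * V(k+1, j-1)]
  V(1,-1) = exp(-r*dt) * [p_u*0.870000 + p_m*0.000000 + p_d*0.000000] = 0.101078
  V(1,+0) = exp(-r*dt) * [p_u*10.946681 + p_m*0.870000 + p_d*0.000000] = 1.837626
  V(1,+1) = exp(-r*dt) * [p_u*32.601411 + p_m*10.946681 + p_d*0.870000] = 11.088905
  V(0,+0) = exp(-r*dt) * [p_u*11.088905 + p_m*1.837626 + p_d*0.101078] = 2.504589


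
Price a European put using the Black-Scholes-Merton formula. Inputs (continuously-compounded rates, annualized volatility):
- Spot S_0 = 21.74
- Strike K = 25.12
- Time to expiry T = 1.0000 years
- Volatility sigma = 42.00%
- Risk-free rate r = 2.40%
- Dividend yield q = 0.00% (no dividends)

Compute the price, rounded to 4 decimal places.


d1 = (ln(S/K) + (r - q + 0.5*sigma^2) * T) / (sigma * sqrt(T)) = -0.07692967
d2 = d1 - sigma * sqrt(T) = -0.49692967
exp(-rT) = 0.97628571; exp(-qT) = 1.00000000
P = K * exp(-rT) * N(-d2) - S_0 * exp(-qT) * N(-d1)
N(-d1) = 0.53066025; N(-d2) = 0.69038067
P = 25.1200 * 0.97628571 * 0.69038067 - 21.7400 * 1.00000000 * 0.53066025 = 5.3945

Answer: Price = 5.3945


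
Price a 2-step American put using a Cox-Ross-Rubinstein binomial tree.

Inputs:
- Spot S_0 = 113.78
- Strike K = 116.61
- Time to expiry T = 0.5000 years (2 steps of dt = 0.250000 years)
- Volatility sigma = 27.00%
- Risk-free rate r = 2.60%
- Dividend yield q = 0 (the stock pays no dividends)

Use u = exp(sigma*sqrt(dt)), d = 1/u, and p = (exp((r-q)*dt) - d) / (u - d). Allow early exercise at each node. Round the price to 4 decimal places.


Answer: Price = V(0,0) = 9.4061

Derivation:
dt = T/N = 0.250000
u = exp(sigma*sqrt(dt)) = 1.144537; d = 1/u = 0.873716
p = (exp((r-q)*dt) - d) / (u - d) = 0.490380
Discount per step: exp(-r*dt) = 0.993521
Stock lattice S(k, i) with i counting down-moves:
  k=0: S(0,0) = 113.7800
  k=1: S(1,0) = 130.2254; S(1,1) = 99.4114
  k=2: S(2,0) = 149.0478; S(2,1) = 113.7800; S(2,2) = 86.8573
Terminal payoffs V(N, i) = max(K - S_T, 0):
  V(2,0) = 0.000000; V(2,1) = 2.830000; V(2,2) = 29.752681
Backward induction: V(k, i) = exp(-r*dt) * [p * V(k+1, i) + (1-p) * V(k+1, i+1)]; then take max(V_cont, immediate exercise) for American.
  V(1,0) = exp(-r*dt) * [p*0.000000 + (1-p)*2.830000] = 1.432879; exercise = 0.000000; V(1,0) = max -> 1.432879
  V(1,1) = exp(-r*dt) * [p*2.830000 + (1-p)*29.752681] = 16.443097; exercise = 17.198604; V(1,1) = max -> 17.198604
  V(0,0) = exp(-r*dt) * [p*1.432879 + (1-p)*17.198604] = 9.406062; exercise = 2.830000; V(0,0) = max -> 9.406062


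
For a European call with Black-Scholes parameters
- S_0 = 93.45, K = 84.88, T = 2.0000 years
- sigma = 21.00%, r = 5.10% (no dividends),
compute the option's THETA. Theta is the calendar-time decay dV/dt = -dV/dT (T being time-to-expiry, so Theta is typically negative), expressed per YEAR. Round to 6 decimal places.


Answer: Theta = -4.713241

Derivation:
d1 = 0.8158262657; d2 = 0.5188414176
phi(d1) = 0.2860110647; exp(-qT) = 1.0000000000; exp(-rT) = 0.9030295517
Theta = -S*exp(-qT)*phi(d1)*sigma/(2*sqrt(T)) - r*K*exp(-rT)*N(d2) + q*S*exp(-qT)*N(d1)
N(d1) = 0.7927002457; N(d2) = 0.6980643336; sqrt(T) = 1.4142135624
Term 1 = -93.4500 * 1.0000000000 * 0.2860110647 * 0.2100 / (2 * 1.4142135624) = -1.9844330052
Term 2 = -0.0510 * 84.8800 * 0.9030295517 * 0.6980643336 = -2.7288078698
Term 3 = 0 (no dividend yield, q = 0)
Theta = -1.9844330052 + (-2.7288078698) + (0.0000000000) = -4.713241


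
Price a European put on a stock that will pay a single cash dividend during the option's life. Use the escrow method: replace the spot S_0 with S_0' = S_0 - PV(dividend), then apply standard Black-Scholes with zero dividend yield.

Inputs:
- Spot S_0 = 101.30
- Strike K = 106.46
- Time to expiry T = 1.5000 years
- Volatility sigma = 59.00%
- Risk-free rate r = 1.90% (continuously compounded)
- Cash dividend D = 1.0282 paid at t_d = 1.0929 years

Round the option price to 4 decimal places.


PV(D) = D * exp(-r * t_d) = 1.0282 * 0.97944901 = 1.00706947
S_0' = S_0 - PV(D) = 101.3000 - 1.00706947 = 100.29293053
d1 = (ln(S_0'/K) + (r + sigma^2/2)*T) / (sigma*sqrt(T)) = 0.31815811
d2 = d1 - sigma*sqrt(T) = -0.40444137
exp(-rT) = 0.97190229
N(-d1) = 0.37518250; N(-d2) = 0.65705591
P = K * exp(-rT) * N(-d2) - S_0' * N(-d1) = 106.4600 * 0.97190229 * 0.65705591 - 100.29293053 * 0.37518250 = 30.3566

Answer: Price = 30.3566


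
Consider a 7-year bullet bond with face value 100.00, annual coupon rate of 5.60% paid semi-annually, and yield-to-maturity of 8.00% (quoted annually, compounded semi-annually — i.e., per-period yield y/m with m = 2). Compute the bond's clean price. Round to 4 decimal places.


Answer: Price = 87.3243

Derivation:
Coupon per period c = face * coupon_rate / m = 2.800000
Periods per year m = 2; per-period yield y/m = 0.040000
Number of cashflows N = 14
Cashflows (t years, CF_t, discount factor 1/(1+y/m)^(m*t), PV):
  t = 0.5000: CF_t = 2.800000, DF = 0.961538, PV = 2.692308
  t = 1.0000: CF_t = 2.800000, DF = 0.924556, PV = 2.588757
  t = 1.5000: CF_t = 2.800000, DF = 0.888996, PV = 2.489190
  t = 2.0000: CF_t = 2.800000, DF = 0.854804, PV = 2.393452
  t = 2.5000: CF_t = 2.800000, DF = 0.821927, PV = 2.301396
  t = 3.0000: CF_t = 2.800000, DF = 0.790315, PV = 2.212881
  t = 3.5000: CF_t = 2.800000, DF = 0.759918, PV = 2.127770
  t = 4.0000: CF_t = 2.800000, DF = 0.730690, PV = 2.045933
  t = 4.5000: CF_t = 2.800000, DF = 0.702587, PV = 1.967243
  t = 5.0000: CF_t = 2.800000, DF = 0.675564, PV = 1.891580
  t = 5.5000: CF_t = 2.800000, DF = 0.649581, PV = 1.818827
  t = 6.0000: CF_t = 2.800000, DF = 0.624597, PV = 1.748872
  t = 6.5000: CF_t = 2.800000, DF = 0.600574, PV = 1.681607
  t = 7.0000: CF_t = 102.800000, DF = 0.577475, PV = 59.364439
Price P = sum_t PV_t = 87.324252


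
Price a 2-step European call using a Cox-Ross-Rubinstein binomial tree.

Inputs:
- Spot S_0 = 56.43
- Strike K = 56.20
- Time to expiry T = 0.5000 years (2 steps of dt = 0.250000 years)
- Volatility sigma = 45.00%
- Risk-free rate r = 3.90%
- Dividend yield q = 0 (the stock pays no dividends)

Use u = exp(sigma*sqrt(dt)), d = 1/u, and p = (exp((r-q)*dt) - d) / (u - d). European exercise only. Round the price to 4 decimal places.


Answer: Price = V(0,0) = 6.9784

Derivation:
dt = T/N = 0.250000
u = exp(sigma*sqrt(dt)) = 1.252323; d = 1/u = 0.798516
p = (exp((r-q)*dt) - d) / (u - d) = 0.465576
Discount per step: exp(-r*dt) = 0.990297
Stock lattice S(k, i) with i counting down-moves:
  k=0: S(0,0) = 56.4300
  k=1: S(1,0) = 70.6686; S(1,1) = 45.0603
  k=2: S(2,0) = 88.4999; S(2,1) = 56.4300; S(2,2) = 35.9814
Terminal payoffs V(N, i) = max(S_T - K, 0):
  V(2,0) = 32.299857; V(2,1) = 0.230000; V(2,2) = 0.000000
Backward induction: V(k, i) = exp(-r*dt) * [p * V(k+1, i) + (1-p) * V(k+1, i+1)].
  V(1,0) = exp(-r*dt) * [p*32.299857 + (1-p)*0.230000] = 15.013858
  V(1,1) = exp(-r*dt) * [p*0.230000 + (1-p)*0.000000] = 0.106044
  V(0,0) = exp(-r*dt) * [p*15.013858 + (1-p)*0.106044] = 6.978394


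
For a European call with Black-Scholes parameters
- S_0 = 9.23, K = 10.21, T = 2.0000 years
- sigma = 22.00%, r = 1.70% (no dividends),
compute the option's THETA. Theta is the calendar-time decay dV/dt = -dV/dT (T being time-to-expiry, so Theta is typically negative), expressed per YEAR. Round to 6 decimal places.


d1 = -0.0594888410; d2 = -0.3706158247
phi(d1) = 0.3982369917; exp(-qT) = 1.0000000000; exp(-rT) = 0.9665715046
Theta = -S*exp(-qT)*phi(d1)*sigma/(2*sqrt(T)) - r*K*exp(-rT)*N(d2) + q*S*exp(-qT)*N(d1)
N(d1) = 0.4762813767; N(d2) = 0.3554618469; sqrt(T) = 1.4142135624
Term 1 = -9.2300 * 1.0000000000 * 0.3982369917 * 0.2200 / (2 * 1.4142135624) = -0.2859044973
Term 2 = -0.0170 * 10.2100 * 0.9665715046 * 0.3554618469 = -0.0596350577
Term 3 = 0 (no dividend yield, q = 0)
Theta = -0.2859044973 + (-0.0596350577) + (0.0000000000) = -0.345540

Answer: Theta = -0.345540


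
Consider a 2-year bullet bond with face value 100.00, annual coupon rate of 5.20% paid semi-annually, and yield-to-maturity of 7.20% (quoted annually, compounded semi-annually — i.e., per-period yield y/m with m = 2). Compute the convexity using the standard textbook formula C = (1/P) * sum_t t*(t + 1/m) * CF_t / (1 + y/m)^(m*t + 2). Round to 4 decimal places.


Answer: Convexity = 4.4221

Derivation:
Coupon per period c = face * coupon_rate / m = 2.600000
Periods per year m = 2; per-period yield y/m = 0.036000
Number of cashflows N = 4
Cashflows (t years, CF_t, discount factor 1/(1+y/m)^(m*t), PV):
  t = 0.5000: CF_t = 2.600000, DF = 0.965251, PV = 2.509653
  t = 1.0000: CF_t = 2.600000, DF = 0.931709, PV = 2.422445
  t = 1.5000: CF_t = 2.600000, DF = 0.899333, PV = 2.338267
  t = 2.0000: CF_t = 102.600000, DF = 0.868082, PV = 89.065260
Price P = sum_t PV_t = 96.335624
Convexity numerator sum_t t*(t + 1/m) * CF_t / (1+y/m)^(m*t + 2):
  t = 0.5000: term = 1.169133
  t = 1.0000: term = 3.385522
  t = 1.5000: term = 6.535756
  t = 2.0000: term = 414.914710
Convexity = (1/P) * sum = 426.005121 / 96.335624 = 4.422093


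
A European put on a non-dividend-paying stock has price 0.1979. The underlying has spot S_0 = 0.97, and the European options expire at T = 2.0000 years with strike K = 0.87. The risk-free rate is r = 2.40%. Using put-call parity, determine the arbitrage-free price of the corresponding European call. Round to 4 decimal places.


Put-call parity: C - P = S_0 * exp(-qT) - K * exp(-rT).
S_0 * exp(-qT) = 0.9700 * 1.00000000 = 0.97000000
K * exp(-rT) = 0.8700 * 0.95313379 = 0.82922639
C = P + S*exp(-qT) - K*exp(-rT)
C = 0.1979 + 0.97000000 - 0.82922639 = 0.3387

Answer: Call price = 0.3387


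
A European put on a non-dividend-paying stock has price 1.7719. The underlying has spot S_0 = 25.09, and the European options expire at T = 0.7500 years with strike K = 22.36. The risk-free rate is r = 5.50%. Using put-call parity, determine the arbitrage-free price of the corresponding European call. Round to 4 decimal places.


Put-call parity: C - P = S_0 * exp(-qT) - K * exp(-rT).
S_0 * exp(-qT) = 25.0900 * 1.00000000 = 25.09000000
K * exp(-rT) = 22.3600 * 0.95958920 = 21.45641457
C = P + S*exp(-qT) - K*exp(-rT)
C = 1.7719 + 25.09000000 - 21.45641457 = 5.4055

Answer: Call price = 5.4055


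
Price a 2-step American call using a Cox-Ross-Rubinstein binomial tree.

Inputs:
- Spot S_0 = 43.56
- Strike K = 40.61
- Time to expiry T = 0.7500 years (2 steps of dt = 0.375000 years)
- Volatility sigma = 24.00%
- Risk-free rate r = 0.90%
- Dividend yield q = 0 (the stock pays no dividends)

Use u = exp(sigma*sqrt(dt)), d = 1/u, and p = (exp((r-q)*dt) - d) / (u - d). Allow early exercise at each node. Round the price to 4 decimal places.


dt = T/N = 0.375000
u = exp(sigma*sqrt(dt)) = 1.158319; d = 1/u = 0.863320
p = (exp((r-q)*dt) - d) / (u - d) = 0.474784
Discount per step: exp(-r*dt) = 0.996631
Stock lattice S(k, i) with i counting down-moves:
  k=0: S(0,0) = 43.5600
  k=1: S(1,0) = 50.4564; S(1,1) = 37.6062
  k=2: S(2,0) = 58.4445; S(2,1) = 43.5600; S(2,2) = 32.4662
Terminal payoffs V(N, i) = max(S_T - K, 0):
  V(2,0) = 17.834528; V(2,1) = 2.950000; V(2,2) = 0.000000
Backward induction: V(k, i) = exp(-r*dt) * [p * V(k+1, i) + (1-p) * V(k+1, i+1)]; then take max(V_cont, immediate exercise) for American.
  V(1,0) = exp(-r*dt) * [p*17.834528 + (1-p)*2.950000] = 9.983182; exercise = 9.846354; V(1,0) = max -> 9.983182
  V(1,1) = exp(-r*dt) * [p*2.950000 + (1-p)*0.000000] = 1.395893; exercise = 0.000000; V(1,1) = max -> 1.395893
  V(0,0) = exp(-r*dt) * [p*9.983182 + (1-p)*1.395893] = 5.454558; exercise = 2.950000; V(0,0) = max -> 5.454558

Answer: Price = V(0,0) = 5.4546


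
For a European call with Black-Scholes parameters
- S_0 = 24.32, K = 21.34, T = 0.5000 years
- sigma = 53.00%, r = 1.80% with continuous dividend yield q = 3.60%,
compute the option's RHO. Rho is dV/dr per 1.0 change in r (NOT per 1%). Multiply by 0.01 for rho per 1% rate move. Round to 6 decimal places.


d1 = 0.5121609404; d2 = 0.1373943464
phi(d1) = 0.3499052247; exp(-qT) = 0.9821610324; exp(-rT) = 0.9910403788
N(d2) = 0.5546404502
Rho = K*T*exp(-rT)*N(d2) = 21.3400 * 0.5000 * 0.9910403788 * 0.5546404502 = 5.864990

Answer: Rho = 5.864990


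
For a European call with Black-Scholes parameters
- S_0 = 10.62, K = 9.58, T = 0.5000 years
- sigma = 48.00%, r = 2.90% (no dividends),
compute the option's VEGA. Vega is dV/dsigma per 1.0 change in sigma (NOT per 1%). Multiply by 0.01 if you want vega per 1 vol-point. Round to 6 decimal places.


Answer: Vega = 2.622323

Derivation:
d1 = 0.5160742941; d2 = 0.1766630392
phi(d1) = 0.3492019497; exp(-qT) = 1.0000000000; exp(-rT) = 0.9856046187
Vega = S * exp(-qT) * phi(d1) * sqrt(T) = 10.6200 * 1.0000000000 * 0.3492019497 * 0.7071067812 = 2.622323


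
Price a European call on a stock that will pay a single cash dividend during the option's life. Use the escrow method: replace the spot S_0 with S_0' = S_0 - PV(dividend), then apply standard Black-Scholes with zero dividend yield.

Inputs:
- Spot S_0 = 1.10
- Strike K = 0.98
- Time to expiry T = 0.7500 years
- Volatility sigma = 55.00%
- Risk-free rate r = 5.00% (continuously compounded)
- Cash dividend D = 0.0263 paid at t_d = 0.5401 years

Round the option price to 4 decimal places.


Answer: Price = 0.2620

Derivation:
PV(D) = D * exp(-r * t_d) = 0.0263 * 0.97335637 = 0.02559927
S_0' = S_0 - PV(D) = 1.1000 - 0.02559927 = 1.07440073
d1 = (ln(S_0'/K) + (r + sigma^2/2)*T) / (sigma*sqrt(T)) = 0.50996457
d2 = d1 - sigma*sqrt(T) = 0.03365060
exp(-rT) = 0.96319442
N(d1) = 0.69496186; N(d2) = 0.51342211
C = S_0' * N(d1) - K * exp(-rT) * N(d2) = 1.07440073 * 0.69496186 - 0.9800 * 0.96319442 * 0.51342211 = 0.2620


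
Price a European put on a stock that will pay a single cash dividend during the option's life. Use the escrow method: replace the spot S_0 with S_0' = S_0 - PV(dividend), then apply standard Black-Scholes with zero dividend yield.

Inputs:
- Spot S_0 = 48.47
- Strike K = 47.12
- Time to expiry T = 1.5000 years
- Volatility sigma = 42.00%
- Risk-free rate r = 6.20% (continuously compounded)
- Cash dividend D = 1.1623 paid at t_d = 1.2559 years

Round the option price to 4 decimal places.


Answer: Price = 7.1024

Derivation:
PV(D) = D * exp(-r * t_d) = 1.1623 * 0.92508857 = 1.07523044
S_0' = S_0 - PV(D) = 48.4700 - 1.07523044 = 47.39476956
d1 = (ln(S_0'/K) + (r + sigma^2/2)*T) / (sigma*sqrt(T)) = 0.44929539
d2 = d1 - sigma*sqrt(T) = -0.06509745
exp(-rT) = 0.91119350
N(-d1) = 0.32660929; N(-d2) = 0.52595180
P = K * exp(-rT) * N(-d2) - S_0' * N(-d1) = 47.1200 * 0.91119350 * 0.52595180 - 47.39476956 * 0.32660929 = 7.1024


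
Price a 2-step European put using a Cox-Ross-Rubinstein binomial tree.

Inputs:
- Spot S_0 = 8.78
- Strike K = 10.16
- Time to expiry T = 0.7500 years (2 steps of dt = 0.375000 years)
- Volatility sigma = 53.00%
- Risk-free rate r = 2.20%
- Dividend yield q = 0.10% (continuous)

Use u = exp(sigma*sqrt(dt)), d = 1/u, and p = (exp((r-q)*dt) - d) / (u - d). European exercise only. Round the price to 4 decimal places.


Answer: Price = V(0,0) = 2.4372

Derivation:
dt = T/N = 0.375000
u = exp(sigma*sqrt(dt)) = 1.383418; d = 1/u = 0.722847
p = (exp((r-q)*dt) - d) / (u - d) = 0.431534
Discount per step: exp(-r*dt) = 0.991784
Stock lattice S(k, i) with i counting down-moves:
  k=0: S(0,0) = 8.7800
  k=1: S(1,0) = 12.1464; S(1,1) = 6.3466
  k=2: S(2,0) = 16.8036; S(2,1) = 8.7800; S(2,2) = 4.5876
Terminal payoffs V(N, i) = max(K - S_T, 0):
  V(2,0) = 0.000000; V(2,1) = 1.380000; V(2,2) = 5.572379
Backward induction: V(k, i) = exp(-r*dt) * [p * V(k+1, i) + (1-p) * V(k+1, i+1)].
  V(1,0) = exp(-r*dt) * [p*0.000000 + (1-p)*1.380000] = 0.778038
  V(1,1) = exp(-r*dt) * [p*1.380000 + (1-p)*5.572379] = 3.732306
  V(0,0) = exp(-r*dt) * [p*0.778038 + (1-p)*3.732306] = 2.437248


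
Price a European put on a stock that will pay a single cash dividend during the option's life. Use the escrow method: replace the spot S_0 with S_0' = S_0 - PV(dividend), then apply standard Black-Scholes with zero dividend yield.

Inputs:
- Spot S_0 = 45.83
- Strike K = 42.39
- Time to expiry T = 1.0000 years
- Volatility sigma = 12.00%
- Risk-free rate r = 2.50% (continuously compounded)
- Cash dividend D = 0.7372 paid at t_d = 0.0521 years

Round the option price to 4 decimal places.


Answer: Price = 0.7104

Derivation:
PV(D) = D * exp(-r * t_d) = 0.7372 * 0.99869835 = 0.73624042
S_0' = S_0 - PV(D) = 45.8300 - 0.73624042 = 45.09375958
d1 = (ln(S_0'/K) + (r + sigma^2/2)*T) / (sigma*sqrt(T)) = 0.78359486
d2 = d1 - sigma*sqrt(T) = 0.66359486
exp(-rT) = 0.97530991
N(-d1) = 0.21663894; N(-d2) = 0.25347482
P = K * exp(-rT) * N(-d2) - S_0' * N(-d1) = 42.3900 * 0.97530991 * 0.25347482 - 45.09375958 * 0.21663894 = 0.7104


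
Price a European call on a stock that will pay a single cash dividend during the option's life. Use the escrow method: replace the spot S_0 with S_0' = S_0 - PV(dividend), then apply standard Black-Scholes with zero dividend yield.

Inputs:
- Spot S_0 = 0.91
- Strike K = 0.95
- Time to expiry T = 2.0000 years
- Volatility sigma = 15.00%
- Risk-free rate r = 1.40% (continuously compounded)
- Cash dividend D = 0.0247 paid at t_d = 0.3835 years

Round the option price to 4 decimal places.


PV(D) = D * exp(-r * t_d) = 0.0247 * 0.99464539 = 0.02456774
S_0' = S_0 - PV(D) = 0.9100 - 0.02456774 = 0.88543226
d1 = (ln(S_0'/K) + (r + sigma^2/2)*T) / (sigma*sqrt(T)) = -0.09374365
d2 = d1 - sigma*sqrt(T) = -0.30587568
exp(-rT) = 0.97238837
N(d1) = 0.46265640; N(d2) = 0.37984965
C = S_0' * N(d1) - K * exp(-rT) * N(d2) = 0.88543226 * 0.46265640 - 0.9500 * 0.97238837 * 0.37984965 = 0.0588

Answer: Price = 0.0588


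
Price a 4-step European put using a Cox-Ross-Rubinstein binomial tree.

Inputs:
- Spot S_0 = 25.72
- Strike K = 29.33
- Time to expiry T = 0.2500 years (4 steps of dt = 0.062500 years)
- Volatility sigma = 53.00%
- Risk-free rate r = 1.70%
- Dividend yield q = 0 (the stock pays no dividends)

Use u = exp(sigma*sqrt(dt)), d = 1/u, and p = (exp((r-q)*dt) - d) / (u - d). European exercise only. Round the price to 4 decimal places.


Answer: Price = V(0,0) = 5.1123

Derivation:
dt = T/N = 0.062500
u = exp(sigma*sqrt(dt)) = 1.141679; d = 1/u = 0.875903
p = (exp((r-q)*dt) - d) / (u - d) = 0.470923
Discount per step: exp(-r*dt) = 0.998938
Stock lattice S(k, i) with i counting down-moves:
  k=0: S(0,0) = 25.7200
  k=1: S(1,0) = 29.3640; S(1,1) = 22.5282
  k=2: S(2,0) = 33.5242; S(2,1) = 25.7200; S(2,2) = 19.7325
  k=3: S(3,0) = 38.2739; S(3,1) = 29.3640; S(3,2) = 22.5282; S(3,3) = 17.2838
  k=4: S(4,0) = 43.6965; S(4,1) = 33.5242; S(4,2) = 25.7200; S(4,3) = 19.7325; S(4,4) = 15.1389
Terminal payoffs V(N, i) = max(K - S_T, 0):
  V(4,0) = 0.000000; V(4,1) = 0.000000; V(4,2) = 3.610000; V(4,3) = 9.597463; V(4,4) = 14.191080
Backward induction: V(k, i) = exp(-r*dt) * [p * V(k+1, i) + (1-p) * V(k+1, i+1)].
  V(3,0) = exp(-r*dt) * [p*0.000000 + (1-p)*0.000000] = 0.000000
  V(3,1) = exp(-r*dt) * [p*0.000000 + (1-p)*3.610000] = 1.907939
  V(3,2) = exp(-r*dt) * [p*3.610000 + (1-p)*9.597463] = 6.770630
  V(3,3) = exp(-r*dt) * [p*9.597463 + (1-p)*14.191080] = 12.015066
  V(2,0) = exp(-r*dt) * [p*0.000000 + (1-p)*1.907939] = 1.008374
  V(2,1) = exp(-r*dt) * [p*1.907939 + (1-p)*6.770630] = 4.475918
  V(2,2) = exp(-r*dt) * [p*6.770630 + (1-p)*12.015066] = 9.535203
  V(1,0) = exp(-r*dt) * [p*1.008374 + (1-p)*4.475918] = 2.839952
  V(1,1) = exp(-r*dt) * [p*4.475918 + (1-p)*9.535203] = 7.145072
  V(0,0) = exp(-r*dt) * [p*2.839952 + (1-p)*7.145072] = 5.112256


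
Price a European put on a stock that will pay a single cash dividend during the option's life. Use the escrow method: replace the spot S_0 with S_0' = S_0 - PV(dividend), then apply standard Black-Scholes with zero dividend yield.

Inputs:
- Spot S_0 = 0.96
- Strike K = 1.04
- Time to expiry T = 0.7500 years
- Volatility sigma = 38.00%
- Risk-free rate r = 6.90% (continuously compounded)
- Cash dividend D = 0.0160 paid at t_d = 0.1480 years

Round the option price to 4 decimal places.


PV(D) = D * exp(-r * t_d) = 0.0160 * 0.98983997 = 0.01583744
S_0' = S_0 - PV(D) = 0.9600 - 0.01583744 = 0.94416256
d1 = (ln(S_0'/K) + (r + sigma^2/2)*T) / (sigma*sqrt(T)) = 0.02802386
d2 = d1 - sigma*sqrt(T) = -0.30106579
exp(-rT) = 0.94956623
N(-d1) = 0.48882156; N(-d2) = 0.61831784
P = K * exp(-rT) * N(-d2) - S_0' * N(-d1) = 1.0400 * 0.94956623 * 0.61831784 - 0.94416256 * 0.48882156 = 0.1491

Answer: Price = 0.1491


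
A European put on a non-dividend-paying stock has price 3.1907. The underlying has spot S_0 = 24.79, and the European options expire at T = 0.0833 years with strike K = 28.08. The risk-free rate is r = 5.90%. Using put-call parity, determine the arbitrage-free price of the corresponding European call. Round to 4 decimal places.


Put-call parity: C - P = S_0 * exp(-qT) - K * exp(-rT).
S_0 * exp(-qT) = 24.7900 * 1.00000000 = 24.79000000
K * exp(-rT) = 28.0800 * 0.99509736 = 27.94233380
C = P + S*exp(-qT) - K*exp(-rT)
C = 3.1907 + 24.79000000 - 27.94233380 = 0.0384

Answer: Call price = 0.0384


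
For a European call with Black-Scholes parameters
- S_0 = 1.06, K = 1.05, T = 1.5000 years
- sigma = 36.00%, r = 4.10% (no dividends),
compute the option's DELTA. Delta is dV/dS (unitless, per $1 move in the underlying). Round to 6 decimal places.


Answer: Delta = 0.648561

Derivation:
d1 = 0.3814371373; d2 = -0.0594710164
phi(d1) = 0.3709508600; exp(-qT) = 1.0000000000; exp(-rT) = 0.9403529457
N(d1) = 0.6485605457
Delta = exp(-qT) * N(d1) = 1.0000000000 * 0.6485605457 = 0.648561


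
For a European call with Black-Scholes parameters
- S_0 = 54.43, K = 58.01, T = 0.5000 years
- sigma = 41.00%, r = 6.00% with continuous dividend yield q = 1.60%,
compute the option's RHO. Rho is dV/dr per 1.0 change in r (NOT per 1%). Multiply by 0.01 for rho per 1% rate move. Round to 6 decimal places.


d1 = 0.0011212401; d2 = -0.2887925401
phi(d1) = 0.3989420296; exp(-qT) = 0.9920319148; exp(-rT) = 0.9704455335
N(d2) = 0.3863700706
Rho = K*T*exp(-rT)*N(d2) = 58.0100 * 0.5000 * 0.9704455335 * 0.3863700706 = 10.875457

Answer: Rho = 10.875457
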